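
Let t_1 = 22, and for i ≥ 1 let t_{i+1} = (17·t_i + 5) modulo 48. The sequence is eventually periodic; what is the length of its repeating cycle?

16

Listing terms: t_1 = 22; t_2 = 43; t_3 = 16; t_4 = 37; t_5 = 10; t_6 = 31; t_7 = 4; t_8 = 25; t_9 = 46; t_{10} = 19; t_{11} = 40; t_{12} = 13; t_{13} = 34; t_{14} = 7; t_{15} = 28; t_{16} = 1; t_{17} = 22.
Since t_{17} = t_1 = 22, the sequence is periodic with period 16.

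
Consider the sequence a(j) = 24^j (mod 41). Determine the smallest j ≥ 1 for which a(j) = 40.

Listing terms: a(0) = 1,  a(1) = 24,  a(2) = 2,  a(3) = 7,  a(4) = 4,  a(5) = 14,  a(6) = 8,  a(7) = 28,  a(8) = 16,  a(9) = 15,  a(10) = 32,  a(11) = 30,  a(12) = 23,  a(13) = 19,  a(14) = 5,  a(15) = 38,  a(16) = 10,  a(17) = 35,  a(18) = 20,  a(19) = 29,  a(20) = 40,  a(21) = 17,  a(22) = 39,  a(23) = 34,  a(24) = 37,  a(25) = 27,  a(26) = 33,  a(27) = 13,  a(28) = 25,  a(29) = 26,  a(30) = 9,  a(31) = 11,  a(32) = 18,  a(33) = 22,  a(34) = 36,  a(35) = 3,  a(36) = 31,  a(37) = 6,  a(38) = 21,  a(39) = 12,  a(40) = 1.
The sequence repeats with period 40.
The value 40 first appears (with j ≥ 1) at a(20).

20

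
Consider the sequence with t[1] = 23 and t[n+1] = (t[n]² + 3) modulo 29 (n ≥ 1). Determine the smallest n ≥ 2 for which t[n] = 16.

Listing terms: t[1] = 23, t[2] = 10, t[3] = 16, t[4] = 27, t[5] = 7, t[6] = 23.
The sequence repeats with period 5.
The value 16 first appears (with n ≥ 2) at t[3].

3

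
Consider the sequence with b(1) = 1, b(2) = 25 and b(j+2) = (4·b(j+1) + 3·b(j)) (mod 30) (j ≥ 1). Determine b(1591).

7

Computing terms: b(1) = 1, b(2) = 25, b(3) = 13, b(4) = 7, b(5) = 7, b(6) = 19, b(7) = 7, b(8) = 25, b(9) = 1, b(10) = 19, b(11) = 19, b(12) = 13, b(13) = 19, b(14) = 25, b(15) = 7, b(16) = 13, b(17) = 13, b(18) = 1, b(19) = 13, b(20) = 25, b(21) = 19, b(22) = 1, b(23) = 1, b(24) = 7, b(25) = 1, b(26) = 25.
The sequence repeats with period 24.
So b(1591) = b(1 + ((1591-1) mod 24)) = b(7) = 7.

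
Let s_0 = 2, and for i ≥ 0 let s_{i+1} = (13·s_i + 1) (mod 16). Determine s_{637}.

15

Computing terms: s_0 = 2,  s_1 = 11,  s_2 = 0,  s_3 = 1,  s_4 = 14,  s_5 = 7,  s_6 = 12,  s_7 = 13,  s_8 = 10,  s_9 = 3,  s_{10} = 8,  s_{11} = 9,  s_{12} = 6,  s_{13} = 15,  s_{14} = 4,  s_{15} = 5,  s_{16} = 2.
The sequence repeats with period 16.
(637 - 0) mod 16 = 13, so s_{637} = s_{13} = 15.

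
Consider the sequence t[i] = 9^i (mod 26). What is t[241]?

9

Computing terms: t[1] = 9; t[2] = 3; t[3] = 1; t[4] = 9.
Since t[4] = t[1] = 9, the sequence is periodic with period 3.
(241 - 1) mod 3 = 0, so t[241] = t[1] = 9.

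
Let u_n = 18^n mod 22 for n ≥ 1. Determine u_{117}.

Computing terms: u_1 = 18,  u_2 = 16,  u_3 = 2,  u_4 = 14,  u_5 = 10,  u_6 = 4,  u_7 = 6,  u_8 = 20,  u_9 = 8,  u_{10} = 12,  u_{11} = 18.
The sequence repeats with period 10.
So u_{117} = u_{1 + ((117-1) mod 10)} = u_7 = 6.

6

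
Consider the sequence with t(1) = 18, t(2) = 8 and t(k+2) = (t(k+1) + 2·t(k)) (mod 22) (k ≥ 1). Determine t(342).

Listing terms: t(1) = 18; t(2) = 8; t(3) = 0; t(4) = 16; t(5) = 16; t(6) = 4; t(7) = 14; t(8) = 0; t(9) = 6; t(10) = 6; t(11) = 18; t(12) = 8.
Since (t(11), t(12)) = (t(1), t(2)) = (18, 8) (two consecutive terms determine the rest), the sequence is periodic with period 10.
So t(342) = t(1 + ((342-1) mod 10)) = t(2) = 8.

8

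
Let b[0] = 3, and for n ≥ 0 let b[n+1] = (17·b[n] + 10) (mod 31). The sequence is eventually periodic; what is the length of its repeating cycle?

30

Listing terms: b[0] = 3,  b[1] = 30,  b[2] = 24,  b[3] = 15,  b[4] = 17,  b[5] = 20,  b[6] = 9,  b[7] = 8,  b[8] = 22,  b[9] = 12,  b[10] = 28,  b[11] = 21,  b[12] = 26,  b[13] = 18,  b[14] = 6,  b[15] = 19,  b[16] = 23,  b[17] = 29,  b[18] = 7,  b[19] = 5,  b[20] = 2,  b[21] = 13,  b[22] = 14,  b[23] = 0,  b[24] = 10,  b[25] = 25,  b[26] = 1,  b[27] = 27,  b[28] = 4,  b[29] = 16,  b[30] = 3.
The sequence repeats with period 30.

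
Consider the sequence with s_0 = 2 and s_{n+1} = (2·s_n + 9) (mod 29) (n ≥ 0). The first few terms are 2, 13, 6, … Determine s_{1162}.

Listing terms: s_0 = 2,  s_1 = 13,  s_2 = 6,  s_3 = 21,  s_4 = 22,  s_5 = 24,  s_6 = 28,  s_7 = 7,  s_8 = 23,  s_9 = 26,  s_{10} = 3,  s_{11} = 15,  s_{12} = 10,  s_{13} = 0,  s_{14} = 9,  s_{15} = 27,  s_{16} = 5,  s_{17} = 19,  s_{18} = 18,  s_{19} = 16,  s_{20} = 12,  s_{21} = 4,  s_{22} = 17,  s_{23} = 14,  s_{24} = 8,  s_{25} = 25,  s_{26} = 1,  s_{27} = 11,  s_{28} = 2.
The sequence repeats with period 28.
(1162 - 0) mod 28 = 14, so s_{1162} = s_{14} = 9.

9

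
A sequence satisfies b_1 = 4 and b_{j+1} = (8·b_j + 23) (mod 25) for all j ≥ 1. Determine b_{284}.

2

b_1 = 4, b_2 = 5, b_3 = 13, b_4 = 2, b_5 = 14, b_6 = 10, b_7 = 3, b_8 = 22, b_9 = 24, b_{10} = 15, b_{11} = 18, b_{12} = 17, b_{13} = 9, b_{14} = 20, b_{15} = 8, b_{16} = 12, b_{17} = 19, b_{18} = 0, b_{19} = 23, b_{20} = 7, b_{21} = 4.
Since b_{21} = b_1 = 4, the sequence is periodic with period 20.
So b_{284} = b_{1 + ((284-1) mod 20)} = b_4 = 2.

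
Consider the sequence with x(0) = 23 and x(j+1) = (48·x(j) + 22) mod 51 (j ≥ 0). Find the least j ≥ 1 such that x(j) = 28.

15

Listing terms: x(0) = 23, x(1) = 4, x(2) = 10, x(3) = 43, x(4) = 46, x(5) = 37, x(6) = 13, x(7) = 34, x(8) = 22, x(9) = 7, x(10) = 1, x(11) = 19, x(12) = 16, x(13) = 25, x(14) = 49, x(15) = 28, x(16) = 40, x(17) = 4.
Since x(17) = x(1) = 4, the sequence is eventually periodic: after a pre-period of length 1 it cycles with period 16.
The value 28 first appears (with j ≥ 1) at x(15).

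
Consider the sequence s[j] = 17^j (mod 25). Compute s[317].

Listing terms: s[1] = 17; s[2] = 14; s[3] = 13; s[4] = 21; s[5] = 7; s[6] = 19; s[7] = 23; s[8] = 16; s[9] = 22; s[10] = 24; s[11] = 8; s[12] = 11; s[13] = 12; s[14] = 4; s[15] = 18; s[16] = 6; s[17] = 2; s[18] = 9; s[19] = 3; s[20] = 1; s[21] = 17.
Since s[21] = s[1] = 17, the sequence is periodic with period 20.
So s[317] = s[1 + ((317-1) mod 20)] = s[17] = 2.

2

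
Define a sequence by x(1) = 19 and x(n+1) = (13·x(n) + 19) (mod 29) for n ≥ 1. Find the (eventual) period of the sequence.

x(1) = 19; x(2) = 5; x(3) = 26; x(4) = 9; x(5) = 20; x(6) = 18; x(7) = 21; x(8) = 2; x(9) = 16; x(10) = 24; x(11) = 12; x(12) = 1; x(13) = 3; x(14) = 0; x(15) = 19.
Since x(15) = x(1) = 19, the sequence is periodic with period 14.

14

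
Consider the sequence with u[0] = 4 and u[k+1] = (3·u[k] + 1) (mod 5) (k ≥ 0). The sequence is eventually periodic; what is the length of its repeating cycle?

4

Listing terms: u[0] = 4, u[1] = 3, u[2] = 0, u[3] = 1, u[4] = 4.
The sequence repeats with period 4.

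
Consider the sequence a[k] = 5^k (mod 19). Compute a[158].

Computing terms: a[1] = 5,  a[2] = 6,  a[3] = 11,  a[4] = 17,  a[5] = 9,  a[6] = 7,  a[7] = 16,  a[8] = 4,  a[9] = 1,  a[10] = 5.
Since a[10] = a[1] = 5, the sequence is periodic with period 9.
So a[158] = a[1 + ((158-1) mod 9)] = a[5] = 9.

9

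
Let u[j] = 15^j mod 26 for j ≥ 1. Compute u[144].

Computing terms: u[1] = 15, u[2] = 17, u[3] = 21, u[4] = 3, u[5] = 19, u[6] = 25, u[7] = 11, u[8] = 9, u[9] = 5, u[10] = 23, u[11] = 7, u[12] = 1, u[13] = 15.
Since u[13] = u[1] = 15, the sequence is periodic with period 12.
So u[144] = u[1 + ((144-1) mod 12)] = u[12] = 1.

1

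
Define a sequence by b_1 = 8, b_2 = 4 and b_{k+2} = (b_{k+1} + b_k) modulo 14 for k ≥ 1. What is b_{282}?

b_1 = 8,  b_2 = 4,  b_3 = 12,  b_4 = 2,  b_5 = 0,  b_6 = 2,  b_7 = 2,  b_8 = 4,  b_9 = 6,  b_{10} = 10,  b_{11} = 2,  b_{12} = 12,  b_{13} = 0,  b_{14} = 12,  b_{15} = 12,  b_{16} = 10,  b_{17} = 8,  b_{18} = 4.
Since (b_{17}, b_{18}) = (b_1, b_2) = (8, 4) (two consecutive terms determine the rest), the sequence is periodic with period 16.
(282 - 1) mod 16 = 9, so b_{282} = b_{10} = 10.

10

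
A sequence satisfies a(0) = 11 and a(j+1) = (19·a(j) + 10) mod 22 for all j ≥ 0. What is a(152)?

We have a(0) = 11,  a(1) = 21,  a(2) = 13,  a(3) = 15,  a(4) = 9,  a(5) = 5,  a(6) = 17,  a(7) = 3,  a(8) = 1,  a(9) = 7,  a(10) = 11.
The sequence repeats with period 10.
(152 - 0) mod 10 = 2, so a(152) = a(2) = 13.

13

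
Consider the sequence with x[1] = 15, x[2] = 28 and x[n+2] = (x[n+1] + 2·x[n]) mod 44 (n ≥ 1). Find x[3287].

38

x[1] = 15,  x[2] = 28,  x[3] = 14,  x[4] = 26,  x[5] = 10,  x[6] = 18,  x[7] = 38,  x[8] = 30,  x[9] = 18,  x[10] = 34,  x[11] = 26,  x[12] = 6,  x[13] = 14,  x[14] = 26.
Since (x[13], x[14]) = (x[3], x[4]) = (14, 26) (two consecutive terms determine the rest), the sequence is eventually periodic: after a pre-period of length 2 it cycles with period 10.
For n ≥ 3, x[n] depends only on (n - 3) mod 10. (3287 - 3) mod 10 = 4, so x[3287] = x[7] = 38.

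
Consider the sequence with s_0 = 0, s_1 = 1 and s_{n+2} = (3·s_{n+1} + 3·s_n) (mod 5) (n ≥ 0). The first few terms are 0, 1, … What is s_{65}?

1

Listing terms: s_0 = 0; s_1 = 1; s_2 = 3; s_3 = 2; s_4 = 0; s_5 = 1.
The sequence repeats with period 4.
(65 - 0) mod 4 = 1, so s_{65} = s_1 = 1.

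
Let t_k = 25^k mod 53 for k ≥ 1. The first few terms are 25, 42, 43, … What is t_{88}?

16

Listing terms: t_1 = 25,  t_2 = 42,  t_3 = 43,  t_4 = 15,  t_5 = 4,  t_6 = 47,  t_7 = 9,  t_8 = 13,  t_9 = 7,  t_{10} = 16,  t_{11} = 29,  t_{12} = 36,  t_{13} = 52,  t_{14} = 28,  t_{15} = 11,  t_{16} = 10,  t_{17} = 38,  t_{18} = 49,  t_{19} = 6,  t_{20} = 44,  t_{21} = 40,  t_{22} = 46,  t_{23} = 37,  t_{24} = 24,  t_{25} = 17,  t_{26} = 1,  t_{27} = 25.
Since t_{27} = t_1 = 25, the sequence is periodic with period 26.
So t_{88} = t_{1 + ((88-1) mod 26)} = t_{10} = 16.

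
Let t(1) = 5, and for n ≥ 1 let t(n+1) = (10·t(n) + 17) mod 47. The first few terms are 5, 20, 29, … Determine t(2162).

27

t(1) = 5; t(2) = 20; t(3) = 29; t(4) = 25; t(5) = 32; t(6) = 8; t(7) = 3; t(8) = 0; t(9) = 17; t(10) = 46; t(11) = 7; t(12) = 40; t(13) = 41; t(14) = 4; t(15) = 10; t(16) = 23; t(17) = 12; t(18) = 43; t(19) = 24; t(20) = 22; t(21) = 2; t(22) = 37; t(23) = 11; t(24) = 33; t(25) = 18; t(26) = 9; t(27) = 13; t(28) = 6; t(29) = 30; t(30) = 35; t(31) = 38; t(32) = 21; t(33) = 39; t(34) = 31; t(35) = 45; t(36) = 44; t(37) = 34; t(38) = 28; t(39) = 15; t(40) = 26; t(41) = 42; t(42) = 14; t(43) = 16; t(44) = 36; t(45) = 1; t(46) = 27; t(47) = 5.
The sequence repeats with period 46.
(2162 - 1) mod 46 = 45, so t(2162) = t(46) = 27.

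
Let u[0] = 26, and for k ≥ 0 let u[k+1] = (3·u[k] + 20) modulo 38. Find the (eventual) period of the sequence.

Computing terms: u[0] = 26; u[1] = 22; u[2] = 10; u[3] = 12; u[4] = 18; u[5] = 36; u[6] = 14; u[7] = 24; u[8] = 16; u[9] = 30; u[10] = 34; u[11] = 8; u[12] = 6; u[13] = 0; u[14] = 20; u[15] = 4; u[16] = 32; u[17] = 2; u[18] = 26.
The sequence repeats with period 18.

18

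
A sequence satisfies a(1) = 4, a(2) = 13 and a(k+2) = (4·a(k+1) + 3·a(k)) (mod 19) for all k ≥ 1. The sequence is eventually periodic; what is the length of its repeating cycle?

We have a(1) = 4,  a(2) = 13,  a(3) = 7,  a(4) = 10,  a(5) = 4,  a(6) = 8,  a(7) = 6,  a(8) = 10,  a(9) = 1,  a(10) = 15,  a(11) = 6,  a(12) = 12,  a(13) = 9,  a(14) = 15,  a(15) = 11,  a(16) = 13,  a(17) = 9,  a(18) = 18,  a(19) = 4,  a(20) = 13.
The sequence repeats with period 18.

18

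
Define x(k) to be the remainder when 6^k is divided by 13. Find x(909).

Listing terms: x(0) = 1, x(1) = 6, x(2) = 10, x(3) = 8, x(4) = 9, x(5) = 2, x(6) = 12, x(7) = 7, x(8) = 3, x(9) = 5, x(10) = 4, x(11) = 11, x(12) = 1.
Since x(12) = x(0) = 1, the sequence is periodic with period 12.
So x(909) = x(0 + ((909-0) mod 12)) = x(9) = 5.

5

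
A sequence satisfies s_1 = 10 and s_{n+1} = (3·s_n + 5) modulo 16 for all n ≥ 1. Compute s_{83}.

14

We have s_1 = 10,  s_2 = 3,  s_3 = 14,  s_4 = 15,  s_5 = 2,  s_6 = 11,  s_7 = 6,  s_8 = 7,  s_9 = 10.
Since s_9 = s_1 = 10, the sequence is periodic with period 8.
(83 - 1) mod 8 = 2, so s_{83} = s_3 = 14.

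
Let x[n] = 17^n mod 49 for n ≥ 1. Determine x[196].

x[1] = 17; x[2] = 44; x[3] = 13; x[4] = 25; x[5] = 33; x[6] = 22; x[7] = 31; x[8] = 37; x[9] = 41; x[10] = 11; x[11] = 40; x[12] = 43; x[13] = 45; x[14] = 30; x[15] = 20; x[16] = 46; x[17] = 47; x[18] = 15; x[19] = 10; x[20] = 23; x[21] = 48; x[22] = 32; x[23] = 5; x[24] = 36; x[25] = 24; x[26] = 16; x[27] = 27; x[28] = 18; x[29] = 12; x[30] = 8; x[31] = 38; x[32] = 9; x[33] = 6; x[34] = 4; x[35] = 19; x[36] = 29; x[37] = 3; x[38] = 2; x[39] = 34; x[40] = 39; x[41] = 26; x[42] = 1; x[43] = 17.
Since x[43] = x[1] = 17, the sequence is periodic with period 42.
So x[196] = x[1 + ((196-1) mod 42)] = x[28] = 18.

18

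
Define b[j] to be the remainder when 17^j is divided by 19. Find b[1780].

5

Computing terms: b[1] = 17; b[2] = 4; b[3] = 11; b[4] = 16; b[5] = 6; b[6] = 7; b[7] = 5; b[8] = 9; b[9] = 1; b[10] = 17.
The sequence repeats with period 9.
(1780 - 1) mod 9 = 6, so b[1780] = b[7] = 5.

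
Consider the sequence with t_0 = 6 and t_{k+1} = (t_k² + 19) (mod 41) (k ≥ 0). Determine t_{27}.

Computing terms: t_0 = 6, t_1 = 14, t_2 = 10, t_3 = 37, t_4 = 35, t_5 = 14.
Since t_5 = t_1 = 14, the sequence is eventually periodic: after a pre-period of length 1 it cycles with period 4.
For k ≥ 1, t_k depends only on (k - 1) mod 4. (27 - 1) mod 4 = 2, so t_{27} = t_3 = 37.

37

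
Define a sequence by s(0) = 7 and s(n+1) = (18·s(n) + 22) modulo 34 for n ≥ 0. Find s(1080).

Listing terms: s(0) = 7, s(1) = 12, s(2) = 0, s(3) = 22, s(4) = 10, s(5) = 32, s(6) = 20, s(7) = 8, s(8) = 30, s(9) = 18, s(10) = 6, s(11) = 28, s(12) = 16, s(13) = 4, s(14) = 26, s(15) = 14, s(16) = 2, s(17) = 24, s(18) = 12.
Since s(18) = s(1) = 12, the sequence is eventually periodic: after a pre-period of length 1 it cycles with period 17.
For n ≥ 1, s(n) depends only on (n - 1) mod 17. (1080 - 1) mod 17 = 8, so s(1080) = s(9) = 18.

18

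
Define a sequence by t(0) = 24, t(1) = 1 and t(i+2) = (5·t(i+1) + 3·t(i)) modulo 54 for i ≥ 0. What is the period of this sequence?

Listing terms: t(0) = 24; t(1) = 1; t(2) = 23; t(3) = 10; t(4) = 11; t(5) = 31; t(6) = 26; t(7) = 7; t(8) = 5; t(9) = 46; t(10) = 29; t(11) = 13; t(12) = 44; t(13) = 43; t(14) = 23; t(15) = 28; t(16) = 47; t(17) = 49; t(18) = 8; t(19) = 25; t(20) = 41; t(21) = 10; t(22) = 11.
Since (t(21), t(22)) = (t(3), t(4)) = (10, 11) (two consecutive terms determine the rest), the sequence is eventually periodic: after a pre-period of length 3 it cycles with period 18.

18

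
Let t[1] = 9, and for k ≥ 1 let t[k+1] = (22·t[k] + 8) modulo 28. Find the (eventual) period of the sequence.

7

Listing terms: t[1] = 9, t[2] = 10, t[3] = 4, t[4] = 12, t[5] = 20, t[6] = 0, t[7] = 8, t[8] = 16, t[9] = 24, t[10] = 4.
Since t[10] = t[3] = 4, the sequence is eventually periodic: after a pre-period of length 2 it cycles with period 7.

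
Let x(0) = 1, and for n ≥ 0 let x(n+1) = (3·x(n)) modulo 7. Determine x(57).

6

Listing terms: x(0) = 1,  x(1) = 3,  x(2) = 2,  x(3) = 6,  x(4) = 4,  x(5) = 5,  x(6) = 1.
Since x(6) = x(0) = 1, the sequence is periodic with period 6.
So x(57) = x(0 + ((57-0) mod 6)) = x(3) = 6.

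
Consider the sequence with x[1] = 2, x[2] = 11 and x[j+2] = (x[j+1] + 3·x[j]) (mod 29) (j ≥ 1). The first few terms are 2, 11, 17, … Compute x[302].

2

Listing terms: x[1] = 2,  x[2] = 11,  x[3] = 17,  x[4] = 21,  x[5] = 14,  x[6] = 19,  x[7] = 3,  x[8] = 2,  x[9] = 11.
The sequence repeats with period 7.
(302 - 1) mod 7 = 0, so x[302] = x[1] = 2.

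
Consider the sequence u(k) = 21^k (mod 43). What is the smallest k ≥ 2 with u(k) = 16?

3

We have u(1) = 21,  u(2) = 11,  u(3) = 16,  u(4) = 35,  u(5) = 4,  u(6) = 41,  u(7) = 1,  u(8) = 21.
Since u(8) = u(1) = 21, the sequence is periodic with period 7.
The value 16 first appears (with k ≥ 2) at u(3).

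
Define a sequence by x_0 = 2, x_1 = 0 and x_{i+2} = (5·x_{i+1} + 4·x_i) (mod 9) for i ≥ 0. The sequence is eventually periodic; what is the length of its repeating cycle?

24

We have x_0 = 2,  x_1 = 0,  x_2 = 8,  x_3 = 4,  x_4 = 7,  x_5 = 6,  x_6 = 4,  x_7 = 8,  x_8 = 2,  x_9 = 6,  x_{10} = 2,  x_{11} = 7,  x_{12} = 7,  x_{13} = 0,  x_{14} = 1,  x_{15} = 5,  x_{16} = 2,  x_{17} = 3,  x_{18} = 5,  x_{19} = 1,  x_{20} = 7,  x_{21} = 3,  x_{22} = 7,  x_{23} = 2,  x_{24} = 2,  x_{25} = 0.
The sequence repeats with period 24.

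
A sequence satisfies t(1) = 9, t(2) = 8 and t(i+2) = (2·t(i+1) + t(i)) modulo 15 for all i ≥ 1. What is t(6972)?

Computing terms: t(1) = 9; t(2) = 8; t(3) = 10; t(4) = 13; t(5) = 6; t(6) = 10; t(7) = 11; t(8) = 2; t(9) = 0; t(10) = 2; t(11) = 4; t(12) = 10; t(13) = 9; t(14) = 13; t(15) = 5; t(16) = 8; t(17) = 6; t(18) = 5; t(19) = 1; t(20) = 7; t(21) = 0; t(22) = 7; t(23) = 14; t(24) = 5; t(25) = 9; t(26) = 8.
The sequence repeats with period 24.
(6972 - 1) mod 24 = 11, so t(6972) = t(12) = 10.

10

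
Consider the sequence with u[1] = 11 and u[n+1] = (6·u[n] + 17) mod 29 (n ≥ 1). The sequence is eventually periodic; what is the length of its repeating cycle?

We have u[1] = 11; u[2] = 25; u[3] = 22; u[4] = 4; u[5] = 12; u[6] = 2; u[7] = 0; u[8] = 17; u[9] = 3; u[10] = 6; u[11] = 24; u[12] = 16; u[13] = 26; u[14] = 28; u[15] = 11.
The sequence repeats with period 14.

14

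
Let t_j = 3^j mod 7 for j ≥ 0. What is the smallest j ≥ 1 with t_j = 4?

Listing terms: t_0 = 1, t_1 = 3, t_2 = 2, t_3 = 6, t_4 = 4, t_5 = 5, t_6 = 1.
Since t_6 = t_0 = 1, the sequence is periodic with period 6.
The value 4 first appears (with j ≥ 1) at t_4.

4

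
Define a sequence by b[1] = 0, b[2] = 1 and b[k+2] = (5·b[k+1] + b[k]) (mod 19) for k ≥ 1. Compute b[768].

15

Computing terms: b[1] = 0; b[2] = 1; b[3] = 5; b[4] = 7; b[5] = 2; b[6] = 17; b[7] = 11; b[8] = 15; b[9] = 10; b[10] = 8; b[11] = 12; b[12] = 11; b[13] = 10; b[14] = 4; b[15] = 11; b[16] = 2; b[17] = 2; b[18] = 12; b[19] = 5; b[20] = 18; b[21] = 0; b[22] = 18; b[23] = 14; b[24] = 12; b[25] = 17; b[26] = 2; b[27] = 8; b[28] = 4; b[29] = 9; b[30] = 11; b[31] = 7; b[32] = 8; b[33] = 9; b[34] = 15; b[35] = 8; b[36] = 17; b[37] = 17; b[38] = 7; b[39] = 14; b[40] = 1; b[41] = 0; b[42] = 1.
Since (b[41], b[42]) = (b[1], b[2]) = (0, 1) (two consecutive terms determine the rest), the sequence is periodic with period 40.
(768 - 1) mod 40 = 7, so b[768] = b[8] = 15.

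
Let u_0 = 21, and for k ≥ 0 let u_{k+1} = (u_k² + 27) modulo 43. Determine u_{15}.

22

Computing terms: u_0 = 21,  u_1 = 38,  u_2 = 9,  u_3 = 22,  u_4 = 38.
Since u_4 = u_1 = 38, the sequence is eventually periodic: after a pre-period of length 1 it cycles with period 3.
For k ≥ 1, u_k depends only on (k - 1) mod 3. (15 - 1) mod 3 = 2, so u_{15} = u_3 = 22.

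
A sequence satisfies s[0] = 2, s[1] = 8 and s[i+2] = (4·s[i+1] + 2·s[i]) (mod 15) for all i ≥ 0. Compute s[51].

Computing terms: s[0] = 2, s[1] = 8, s[2] = 6, s[3] = 10, s[4] = 7, s[5] = 3, s[6] = 11, s[7] = 5, s[8] = 12, s[9] = 13, s[10] = 1, s[11] = 0, s[12] = 2, s[13] = 8.
Since (s[12], s[13]) = (s[0], s[1]) = (2, 8) (two consecutive terms determine the rest), the sequence is periodic with period 12.
(51 - 0) mod 12 = 3, so s[51] = s[3] = 10.

10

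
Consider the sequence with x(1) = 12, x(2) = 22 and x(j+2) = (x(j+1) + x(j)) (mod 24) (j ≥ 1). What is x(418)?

16

We have x(1) = 12,  x(2) = 22,  x(3) = 10,  x(4) = 8,  x(5) = 18,  x(6) = 2,  x(7) = 20,  x(8) = 22,  x(9) = 18,  x(10) = 16,  x(11) = 10,  x(12) = 2,  x(13) = 12,  x(14) = 14,  x(15) = 2,  x(16) = 16,  x(17) = 18,  x(18) = 10,  x(19) = 4,  x(20) = 14,  x(21) = 18,  x(22) = 8,  x(23) = 2,  x(24) = 10,  x(25) = 12,  x(26) = 22.
Since (x(25), x(26)) = (x(1), x(2)) = (12, 22) (two consecutive terms determine the rest), the sequence is periodic with period 24.
(418 - 1) mod 24 = 9, so x(418) = x(10) = 16.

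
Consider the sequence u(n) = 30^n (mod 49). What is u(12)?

1

Listing terms: u(0) = 1,  u(1) = 30,  u(2) = 18,  u(3) = 1.
The sequence repeats with period 3.
(12 - 0) mod 3 = 0, so u(12) = u(0) = 1.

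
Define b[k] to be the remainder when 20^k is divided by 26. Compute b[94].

We have b[1] = 20, b[2] = 10, b[3] = 18, b[4] = 22, b[5] = 24, b[6] = 12, b[7] = 6, b[8] = 16, b[9] = 8, b[10] = 4, b[11] = 2, b[12] = 14, b[13] = 20.
The sequence repeats with period 12.
(94 - 1) mod 12 = 9, so b[94] = b[10] = 4.

4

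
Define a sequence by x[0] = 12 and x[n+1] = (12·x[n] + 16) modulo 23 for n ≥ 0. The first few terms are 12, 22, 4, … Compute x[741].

2

Listing terms: x[0] = 12, x[1] = 22, x[2] = 4, x[3] = 18, x[4] = 2, x[5] = 17, x[6] = 13, x[7] = 11, x[8] = 10, x[9] = 21, x[10] = 15, x[11] = 12.
Since x[11] = x[0] = 12, the sequence is periodic with period 11.
So x[741] = x[0 + ((741-0) mod 11)] = x[4] = 2.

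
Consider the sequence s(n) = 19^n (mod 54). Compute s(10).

We have s(0) = 1,  s(1) = 19,  s(2) = 37,  s(3) = 1.
Since s(3) = s(0) = 1, the sequence is periodic with period 3.
So s(10) = s(0 + ((10-0) mod 3)) = s(1) = 19.

19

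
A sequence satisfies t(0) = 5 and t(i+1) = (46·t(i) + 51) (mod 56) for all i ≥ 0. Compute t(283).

Listing terms: t(0) = 5,  t(1) = 1,  t(2) = 41,  t(3) = 33,  t(4) = 1.
Since t(4) = t(1) = 1, the sequence is eventually periodic: after a pre-period of length 1 it cycles with period 3.
For i ≥ 1, t(i) depends only on (i - 1) mod 3. (283 - 1) mod 3 = 0, so t(283) = t(1) = 1.

1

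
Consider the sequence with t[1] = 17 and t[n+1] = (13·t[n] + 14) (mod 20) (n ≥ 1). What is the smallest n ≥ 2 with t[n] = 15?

Computing terms: t[1] = 17; t[2] = 15; t[3] = 9; t[4] = 11; t[5] = 17.
Since t[5] = t[1] = 17, the sequence is periodic with period 4.
The value 15 first appears (with n ≥ 2) at t[2].

2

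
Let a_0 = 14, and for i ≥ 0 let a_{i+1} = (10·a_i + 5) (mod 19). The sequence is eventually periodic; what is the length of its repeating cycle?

18

We have a_0 = 14, a_1 = 12, a_2 = 11, a_3 = 1, a_4 = 15, a_5 = 3, a_6 = 16, a_7 = 13, a_8 = 2, a_9 = 6, a_{10} = 8, a_{11} = 9, a_{12} = 0, a_{13} = 5, a_{14} = 17, a_{15} = 4, a_{16} = 7, a_{17} = 18, a_{18} = 14.
Since a_{18} = a_0 = 14, the sequence is periodic with period 18.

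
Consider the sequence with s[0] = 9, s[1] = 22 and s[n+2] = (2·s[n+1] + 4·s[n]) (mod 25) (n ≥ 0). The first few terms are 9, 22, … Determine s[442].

s[0] = 9, s[1] = 22, s[2] = 5, s[3] = 23, s[4] = 16, s[5] = 24, s[6] = 12, s[7] = 20, s[8] = 13, s[9] = 6, s[10] = 14, s[11] = 2, s[12] = 10, s[13] = 3, s[14] = 21, s[15] = 4, s[16] = 17, s[17] = 0, s[18] = 18, s[19] = 11, s[20] = 19, s[21] = 7, s[22] = 15, s[23] = 8, s[24] = 1, s[25] = 9, s[26] = 22.
Since (s[25], s[26]) = (s[0], s[1]) = (9, 22) (two consecutive terms determine the rest), the sequence is periodic with period 25.
(442 - 0) mod 25 = 17, so s[442] = s[17] = 0.

0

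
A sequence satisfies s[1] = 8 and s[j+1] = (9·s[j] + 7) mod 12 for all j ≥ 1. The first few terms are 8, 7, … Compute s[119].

10

Listing terms: s[1] = 8; s[2] = 7; s[3] = 10; s[4] = 1; s[5] = 4; s[6] = 7.
Since s[6] = s[2] = 7, the sequence is eventually periodic: after a pre-period of length 1 it cycles with period 4.
For j ≥ 2, s[j] depends only on (j - 2) mod 4. (119 - 2) mod 4 = 1, so s[119] = s[3] = 10.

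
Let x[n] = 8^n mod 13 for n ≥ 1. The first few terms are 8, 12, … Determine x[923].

Listing terms: x[1] = 8, x[2] = 12, x[3] = 5, x[4] = 1, x[5] = 8.
The sequence repeats with period 4.
So x[923] = x[1 + ((923-1) mod 4)] = x[3] = 5.

5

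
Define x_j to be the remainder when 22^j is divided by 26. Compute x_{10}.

Listing terms: x_0 = 1,  x_1 = 22,  x_2 = 16,  x_3 = 14,  x_4 = 22.
Since x_4 = x_1 = 22, the sequence is eventually periodic: after a pre-period of length 1 it cycles with period 3.
For j ≥ 1, x_j depends only on (j - 1) mod 3. (10 - 1) mod 3 = 0, so x_{10} = x_1 = 22.

22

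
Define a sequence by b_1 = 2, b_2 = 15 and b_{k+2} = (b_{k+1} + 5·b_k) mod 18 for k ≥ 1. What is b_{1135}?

2

Computing terms: b_1 = 2,  b_2 = 15,  b_3 = 7,  b_4 = 10,  b_5 = 9,  b_6 = 5,  b_7 = 14,  b_8 = 3,  b_9 = 1,  b_{10} = 16,  b_{11} = 3,  b_{12} = 11,  b_{13} = 8,  b_{14} = 9,  b_{15} = 13,  b_{16} = 4,  b_{17} = 15,  b_{18} = 17,  b_{19} = 2,  b_{20} = 15.
The sequence repeats with period 18.
So b_{1135} = b_{1 + ((1135-1) mod 18)} = b_1 = 2.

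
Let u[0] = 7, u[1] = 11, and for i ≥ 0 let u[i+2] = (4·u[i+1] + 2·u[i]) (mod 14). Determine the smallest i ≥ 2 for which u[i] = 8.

u[0] = 7, u[1] = 11, u[2] = 2, u[3] = 2, u[4] = 12, u[5] = 10, u[6] = 8, u[7] = 10, u[8] = 0, u[9] = 6, u[10] = 10, u[11] = 10, u[12] = 4, u[13] = 8, u[14] = 12, u[15] = 8, u[16] = 0, u[17] = 2, u[18] = 8, u[19] = 8, u[20] = 6, u[21] = 12, u[22] = 4, u[23] = 12, u[24] = 0, u[25] = 10, u[26] = 12, u[27] = 12, u[28] = 2, u[29] = 4, u[30] = 6, u[31] = 4, u[32] = 0, u[33] = 8, u[34] = 4, u[35] = 4, u[36] = 10, u[37] = 6, u[38] = 2, u[39] = 6, u[40] = 0, u[41] = 12, u[42] = 6, u[43] = 6, u[44] = 8, u[45] = 2, u[46] = 10, u[47] = 2, u[48] = 0, u[49] = 4, u[50] = 2, u[51] = 2.
Since (u[50], u[51]) = (u[2], u[3]) = (2, 2) (two consecutive terms determine the rest), the sequence is eventually periodic: after a pre-period of length 2 it cycles with period 48.
The value 8 first appears (with i ≥ 2) at u[6].

6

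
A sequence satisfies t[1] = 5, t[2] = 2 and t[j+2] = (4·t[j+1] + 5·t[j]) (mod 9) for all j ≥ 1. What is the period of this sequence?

18

t[1] = 5,  t[2] = 2,  t[3] = 6,  t[4] = 7,  t[5] = 4,  t[6] = 6,  t[7] = 8,  t[8] = 8,  t[9] = 0,  t[10] = 4,  t[11] = 7,  t[12] = 3,  t[13] = 2,  t[14] = 5,  t[15] = 3,  t[16] = 1,  t[17] = 1,  t[18] = 0,  t[19] = 5,  t[20] = 2.
The sequence repeats with period 18.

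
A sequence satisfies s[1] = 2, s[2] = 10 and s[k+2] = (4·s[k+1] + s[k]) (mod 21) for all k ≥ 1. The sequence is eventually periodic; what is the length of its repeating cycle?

s[1] = 2; s[2] = 10; s[3] = 0; s[4] = 10; s[5] = 19; s[6] = 2; s[7] = 6; s[8] = 5; s[9] = 5; s[10] = 4; s[11] = 0; s[12] = 4; s[13] = 16; s[14] = 5; s[15] = 15; s[16] = 2; s[17] = 2; s[18] = 10.
Since (s[17], s[18]) = (s[1], s[2]) = (2, 10) (two consecutive terms determine the rest), the sequence is periodic with period 16.

16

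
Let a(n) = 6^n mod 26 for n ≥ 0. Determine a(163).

We have a(0) = 1,  a(1) = 6,  a(2) = 10,  a(3) = 8,  a(4) = 22,  a(5) = 2,  a(6) = 12,  a(7) = 20,  a(8) = 16,  a(9) = 18,  a(10) = 4,  a(11) = 24,  a(12) = 14,  a(13) = 6.
Since a(13) = a(1) = 6, the sequence is eventually periodic: after a pre-period of length 1 it cycles with period 12.
For n ≥ 1, a(n) depends only on (n - 1) mod 12. (163 - 1) mod 12 = 6, so a(163) = a(7) = 20.

20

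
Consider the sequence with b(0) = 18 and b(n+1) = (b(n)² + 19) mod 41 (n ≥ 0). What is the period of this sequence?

Computing terms: b(0) = 18,  b(1) = 15,  b(2) = 39,  b(3) = 23,  b(4) = 15.
Since b(4) = b(1) = 15, the sequence is eventually periodic: after a pre-period of length 1 it cycles with period 3.

3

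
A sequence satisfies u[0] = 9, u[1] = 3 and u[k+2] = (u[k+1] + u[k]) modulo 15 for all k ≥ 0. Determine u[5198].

0

Listing terms: u[0] = 9,  u[1] = 3,  u[2] = 12,  u[3] = 0,  u[4] = 12,  u[5] = 12,  u[6] = 9,  u[7] = 6,  u[8] = 0,  u[9] = 6,  u[10] = 6,  u[11] = 12,  u[12] = 3,  u[13] = 0,  u[14] = 3,  u[15] = 3,  u[16] = 6,  u[17] = 9,  u[18] = 0,  u[19] = 9,  u[20] = 9,  u[21] = 3.
The sequence repeats with period 20.
So u[5198] = u[0 + ((5198-0) mod 20)] = u[18] = 0.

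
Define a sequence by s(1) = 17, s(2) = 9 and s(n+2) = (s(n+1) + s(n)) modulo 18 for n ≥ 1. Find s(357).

Listing terms: s(1) = 17,  s(2) = 9,  s(3) = 8,  s(4) = 17,  s(5) = 7,  s(6) = 6,  s(7) = 13,  s(8) = 1,  s(9) = 14,  s(10) = 15,  s(11) = 11,  s(12) = 8,  s(13) = 1,  s(14) = 9,  s(15) = 10,  s(16) = 1,  s(17) = 11,  s(18) = 12,  s(19) = 5,  s(20) = 17,  s(21) = 4,  s(22) = 3,  s(23) = 7,  s(24) = 10,  s(25) = 17,  s(26) = 9.
The sequence repeats with period 24.
So s(357) = s(1 + ((357-1) mod 24)) = s(21) = 4.

4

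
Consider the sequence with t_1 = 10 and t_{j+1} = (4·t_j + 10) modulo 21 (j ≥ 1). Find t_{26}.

t_1 = 10,  t_2 = 8,  t_3 = 0,  t_4 = 10.
Since t_4 = t_1 = 10, the sequence is periodic with period 3.
(26 - 1) mod 3 = 1, so t_{26} = t_2 = 8.

8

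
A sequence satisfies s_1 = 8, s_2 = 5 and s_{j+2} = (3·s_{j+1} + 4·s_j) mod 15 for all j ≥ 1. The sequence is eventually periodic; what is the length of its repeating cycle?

10

Computing terms: s_1 = 8,  s_2 = 5,  s_3 = 2,  s_4 = 11,  s_5 = 11,  s_6 = 2,  s_7 = 5,  s_8 = 8,  s_9 = 14,  s_{10} = 14,  s_{11} = 8,  s_{12} = 5.
Since (s_{11}, s_{12}) = (s_1, s_2) = (8, 5) (two consecutive terms determine the rest), the sequence is periodic with period 10.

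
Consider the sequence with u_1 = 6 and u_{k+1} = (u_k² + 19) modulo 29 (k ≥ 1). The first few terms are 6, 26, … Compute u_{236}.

18

Listing terms: u_1 = 6,  u_2 = 26,  u_3 = 28,  u_4 = 20,  u_5 = 13,  u_6 = 14,  u_7 = 12,  u_8 = 18,  u_9 = 24,  u_{10} = 15,  u_{11} = 12.
Since u_{11} = u_7 = 12, the sequence is eventually periodic: after a pre-period of length 6 it cycles with period 4.
For k ≥ 7, u_k depends only on (k - 7) mod 4. (236 - 7) mod 4 = 1, so u_{236} = u_8 = 18.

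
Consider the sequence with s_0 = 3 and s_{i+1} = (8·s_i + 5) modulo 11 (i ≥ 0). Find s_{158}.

We have s_0 = 3,  s_1 = 7,  s_2 = 6,  s_3 = 9,  s_4 = 0,  s_5 = 5,  s_6 = 1,  s_7 = 2,  s_8 = 10,  s_9 = 8,  s_{10} = 3.
The sequence repeats with period 10.
So s_{158} = s_{0 + ((158-0) mod 10)} = s_8 = 10.

10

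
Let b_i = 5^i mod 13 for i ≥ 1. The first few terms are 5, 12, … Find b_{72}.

Computing terms: b_1 = 5, b_2 = 12, b_3 = 8, b_4 = 1, b_5 = 5.
The sequence repeats with period 4.
(72 - 1) mod 4 = 3, so b_{72} = b_4 = 1.

1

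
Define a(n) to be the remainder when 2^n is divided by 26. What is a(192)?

14

Listing terms: a(0) = 1; a(1) = 2; a(2) = 4; a(3) = 8; a(4) = 16; a(5) = 6; a(6) = 12; a(7) = 24; a(8) = 22; a(9) = 18; a(10) = 10; a(11) = 20; a(12) = 14; a(13) = 2.
Since a(13) = a(1) = 2, the sequence is eventually periodic: after a pre-period of length 1 it cycles with period 12.
For n ≥ 1, a(n) depends only on (n - 1) mod 12. (192 - 1) mod 12 = 11, so a(192) = a(12) = 14.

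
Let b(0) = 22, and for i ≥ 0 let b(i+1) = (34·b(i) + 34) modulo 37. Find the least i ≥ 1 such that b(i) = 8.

6

Listing terms: b(0) = 22; b(1) = 5; b(2) = 19; b(3) = 14; b(4) = 29; b(5) = 21; b(6) = 8; b(7) = 10; b(8) = 4; b(9) = 22.
The sequence repeats with period 9.
The value 8 first appears (with i ≥ 1) at b(6).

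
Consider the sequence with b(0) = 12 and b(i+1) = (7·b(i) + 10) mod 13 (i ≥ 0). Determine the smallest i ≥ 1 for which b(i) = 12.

We have b(0) = 12, b(1) = 3, b(2) = 5, b(3) = 6, b(4) = 0, b(5) = 10, b(6) = 2, b(7) = 11, b(8) = 9, b(9) = 8, b(10) = 1, b(11) = 4, b(12) = 12.
The sequence repeats with period 12.
The value 12 next appears (with i ≥ 1) at b(12).

12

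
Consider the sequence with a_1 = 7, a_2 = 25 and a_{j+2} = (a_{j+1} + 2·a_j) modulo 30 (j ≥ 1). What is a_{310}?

5

We have a_1 = 7,  a_2 = 25,  a_3 = 9,  a_4 = 29,  a_5 = 17,  a_6 = 15,  a_7 = 19,  a_8 = 19,  a_9 = 27,  a_{10} = 5,  a_{11} = 29,  a_{12} = 9,  a_{13} = 7,  a_{14} = 25.
The sequence repeats with period 12.
(310 - 1) mod 12 = 9, so a_{310} = a_{10} = 5.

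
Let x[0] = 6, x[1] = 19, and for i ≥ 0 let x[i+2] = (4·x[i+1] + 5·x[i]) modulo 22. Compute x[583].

13

x[0] = 6,  x[1] = 19,  x[2] = 18,  x[3] = 13,  x[4] = 10,  x[5] = 17,  x[6] = 8,  x[7] = 7,  x[8] = 2,  x[9] = 21,  x[10] = 6,  x[11] = 19.
Since (x[10], x[11]) = (x[0], x[1]) = (6, 19) (two consecutive terms determine the rest), the sequence is periodic with period 10.
So x[583] = x[0 + ((583-0) mod 10)] = x[3] = 13.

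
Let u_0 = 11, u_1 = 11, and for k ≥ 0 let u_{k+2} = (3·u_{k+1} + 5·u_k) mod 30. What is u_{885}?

11

Computing terms: u_0 = 11,  u_1 = 11,  u_2 = 28,  u_3 = 19,  u_4 = 17,  u_5 = 26,  u_6 = 13,  u_7 = 19,  u_8 = 2,  u_9 = 11,  u_{10} = 13,  u_{11} = 4,  u_{12} = 17,  u_{13} = 11,  u_{14} = 28.
Since (u_{13}, u_{14}) = (u_1, u_2) = (11, 28) (two consecutive terms determine the rest), the sequence is eventually periodic: after a pre-period of length 1 it cycles with period 12.
For k ≥ 1, u_k depends only on (k - 1) mod 12. (885 - 1) mod 12 = 8, so u_{885} = u_9 = 11.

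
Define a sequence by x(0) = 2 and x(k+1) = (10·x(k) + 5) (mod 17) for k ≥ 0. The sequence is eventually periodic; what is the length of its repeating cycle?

16

Computing terms: x(0) = 2,  x(1) = 8,  x(2) = 0,  x(3) = 5,  x(4) = 4,  x(5) = 11,  x(6) = 13,  x(7) = 16,  x(8) = 12,  x(9) = 6,  x(10) = 14,  x(11) = 9,  x(12) = 10,  x(13) = 3,  x(14) = 1,  x(15) = 15,  x(16) = 2.
Since x(16) = x(0) = 2, the sequence is periodic with period 16.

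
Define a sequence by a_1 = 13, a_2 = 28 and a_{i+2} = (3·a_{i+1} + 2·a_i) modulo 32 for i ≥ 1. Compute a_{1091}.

2

Listing terms: a_1 = 13; a_2 = 28; a_3 = 14; a_4 = 2; a_5 = 2; a_6 = 10; a_7 = 2; a_8 = 26; a_9 = 18; a_{10} = 10; a_{11} = 2.
Since (a_{10}, a_{11}) = (a_6, a_7) = (10, 2) (two consecutive terms determine the rest), the sequence is eventually periodic: after a pre-period of length 5 it cycles with period 4.
For i ≥ 6, a_i depends only on (i - 6) mod 4. (1091 - 6) mod 4 = 1, so a_{1091} = a_7 = 2.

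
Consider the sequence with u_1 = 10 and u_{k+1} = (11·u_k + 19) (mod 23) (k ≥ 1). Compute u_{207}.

22

u_1 = 10,  u_2 = 14,  u_3 = 12,  u_4 = 13,  u_5 = 1,  u_6 = 7,  u_7 = 4,  u_8 = 17,  u_9 = 22,  u_{10} = 8,  u_{11} = 15,  u_{12} = 0,  u_{13} = 19,  u_{14} = 21,  u_{15} = 20,  u_{16} = 9,  u_{17} = 3,  u_{18} = 6,  u_{19} = 16,  u_{20} = 11,  u_{21} = 2,  u_{22} = 18,  u_{23} = 10.
The sequence repeats with period 22.
So u_{207} = u_{1 + ((207-1) mod 22)} = u_9 = 22.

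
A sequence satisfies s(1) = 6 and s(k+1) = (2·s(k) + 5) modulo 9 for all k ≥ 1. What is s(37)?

Listing terms: s(1) = 6; s(2) = 8; s(3) = 3; s(4) = 2; s(5) = 0; s(6) = 5; s(7) = 6.
The sequence repeats with period 6.
(37 - 1) mod 6 = 0, so s(37) = s(1) = 6.

6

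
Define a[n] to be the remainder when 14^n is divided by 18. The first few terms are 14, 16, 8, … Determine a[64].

Listing terms: a[1] = 14,  a[2] = 16,  a[3] = 8,  a[4] = 4,  a[5] = 2,  a[6] = 10,  a[7] = 14.
Since a[7] = a[1] = 14, the sequence is periodic with period 6.
(64 - 1) mod 6 = 3, so a[64] = a[4] = 4.

4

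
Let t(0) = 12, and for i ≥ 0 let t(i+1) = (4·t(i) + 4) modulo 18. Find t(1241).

2

Listing terms: t(0) = 12, t(1) = 16, t(2) = 14, t(3) = 6, t(4) = 10, t(5) = 8, t(6) = 0, t(7) = 4, t(8) = 2, t(9) = 12.
The sequence repeats with period 9.
So t(1241) = t(0 + ((1241-0) mod 9)) = t(8) = 2.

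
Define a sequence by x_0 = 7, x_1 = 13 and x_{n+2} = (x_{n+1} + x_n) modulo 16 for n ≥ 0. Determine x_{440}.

12

We have x_0 = 7,  x_1 = 13,  x_2 = 4,  x_3 = 1,  x_4 = 5,  x_5 = 6,  x_6 = 11,  x_7 = 1,  x_8 = 12,  x_9 = 13,  x_{10} = 9,  x_{11} = 6,  x_{12} = 15,  x_{13} = 5,  x_{14} = 4,  x_{15} = 9,  x_{16} = 13,  x_{17} = 6,  x_{18} = 3,  x_{19} = 9,  x_{20} = 12,  x_{21} = 5,  x_{22} = 1,  x_{23} = 6,  x_{24} = 7,  x_{25} = 13.
Since (x_{24}, x_{25}) = (x_0, x_1) = (7, 13) (two consecutive terms determine the rest), the sequence is periodic with period 24.
So x_{440} = x_{0 + ((440-0) mod 24)} = x_8 = 12.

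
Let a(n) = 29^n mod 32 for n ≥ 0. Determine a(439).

Computing terms: a(0) = 1; a(1) = 29; a(2) = 9; a(3) = 5; a(4) = 17; a(5) = 13; a(6) = 25; a(7) = 21; a(8) = 1.
The sequence repeats with period 8.
So a(439) = a(0 + ((439-0) mod 8)) = a(7) = 21.

21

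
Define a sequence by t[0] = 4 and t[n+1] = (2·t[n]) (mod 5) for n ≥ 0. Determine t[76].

4

Computing terms: t[0] = 4, t[1] = 3, t[2] = 1, t[3] = 2, t[4] = 4.
The sequence repeats with period 4.
(76 - 0) mod 4 = 0, so t[76] = t[0] = 4.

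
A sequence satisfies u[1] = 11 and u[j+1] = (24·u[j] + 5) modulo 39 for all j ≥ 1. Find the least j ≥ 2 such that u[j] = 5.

4

We have u[1] = 11, u[2] = 35, u[3] = 26, u[4] = 5, u[5] = 8, u[6] = 2, u[7] = 14, u[8] = 29, u[9] = 38, u[10] = 20, u[11] = 17, u[12] = 23, u[13] = 11.
Since u[13] = u[1] = 11, the sequence is periodic with period 12.
The value 5 first appears (with j ≥ 2) at u[4].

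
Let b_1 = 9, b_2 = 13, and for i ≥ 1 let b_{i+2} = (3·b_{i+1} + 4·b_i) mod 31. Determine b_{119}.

Computing terms: b_1 = 9; b_2 = 13; b_3 = 13; b_4 = 29; b_5 = 15; b_6 = 6; b_7 = 16; b_8 = 10; b_9 = 1; b_{10} = 12; b_{11} = 9; b_{12} = 13.
The sequence repeats with period 10.
So b_{119} = b_{1 + ((119-1) mod 10)} = b_9 = 1.

1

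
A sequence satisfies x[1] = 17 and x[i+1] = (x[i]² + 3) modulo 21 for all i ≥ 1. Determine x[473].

19

x[1] = 17; x[2] = 19; x[3] = 7; x[4] = 10; x[5] = 19.
Since x[5] = x[2] = 19, the sequence is eventually periodic: after a pre-period of length 1 it cycles with period 3.
For i ≥ 2, x[i] depends only on (i - 2) mod 3. (473 - 2) mod 3 = 0, so x[473] = x[2] = 19.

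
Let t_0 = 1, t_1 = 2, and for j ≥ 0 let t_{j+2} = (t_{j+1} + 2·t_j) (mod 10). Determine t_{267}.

t_0 = 1, t_1 = 2, t_2 = 4, t_3 = 8, t_4 = 6, t_5 = 2, t_6 = 4.
Since (t_5, t_6) = (t_1, t_2) = (2, 4) (two consecutive terms determine the rest), the sequence is eventually periodic: after a pre-period of length 1 it cycles with period 4.
For j ≥ 1, t_j depends only on (j - 1) mod 4. (267 - 1) mod 4 = 2, so t_{267} = t_3 = 8.

8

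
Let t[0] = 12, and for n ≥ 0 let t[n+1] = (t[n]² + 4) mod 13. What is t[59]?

t[0] = 12,  t[1] = 5,  t[2] = 3,  t[3] = 0,  t[4] = 4,  t[5] = 7,  t[6] = 1,  t[7] = 5.
Since t[7] = t[1] = 5, the sequence is eventually periodic: after a pre-period of length 1 it cycles with period 6.
For n ≥ 1, t[n] depends only on (n - 1) mod 6. (59 - 1) mod 6 = 4, so t[59] = t[5] = 7.

7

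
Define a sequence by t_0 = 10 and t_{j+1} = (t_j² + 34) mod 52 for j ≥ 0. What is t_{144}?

38

Computing terms: t_0 = 10, t_1 = 30, t_2 = 50, t_3 = 38, t_4 = 22, t_5 = 50.
Since t_5 = t_2 = 50, the sequence is eventually periodic: after a pre-period of length 2 it cycles with period 3.
For j ≥ 2, t_j depends only on (j - 2) mod 3. (144 - 2) mod 3 = 1, so t_{144} = t_3 = 38.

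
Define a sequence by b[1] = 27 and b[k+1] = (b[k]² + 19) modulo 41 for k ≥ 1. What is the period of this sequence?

b[1] = 27,  b[2] = 10,  b[3] = 37,  b[4] = 35,  b[5] = 14,  b[6] = 10.
Since b[6] = b[2] = 10, the sequence is eventually periodic: after a pre-period of length 1 it cycles with period 4.

4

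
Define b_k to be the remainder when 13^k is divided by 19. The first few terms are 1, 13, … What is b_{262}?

6

Computing terms: b_0 = 1, b_1 = 13, b_2 = 17, b_3 = 12, b_4 = 4, b_5 = 14, b_6 = 11, b_7 = 10, b_8 = 16, b_9 = 18, b_{10} = 6, b_{11} = 2, b_{12} = 7, b_{13} = 15, b_{14} = 5, b_{15} = 8, b_{16} = 9, b_{17} = 3, b_{18} = 1.
The sequence repeats with period 18.
(262 - 0) mod 18 = 10, so b_{262} = b_{10} = 6.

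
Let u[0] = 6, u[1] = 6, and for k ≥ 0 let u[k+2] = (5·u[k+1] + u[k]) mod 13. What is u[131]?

2

Listing terms: u[0] = 6, u[1] = 6, u[2] = 10, u[3] = 4, u[4] = 4, u[5] = 11, u[6] = 7, u[7] = 7, u[8] = 3, u[9] = 9, u[10] = 9, u[11] = 2, u[12] = 6, u[13] = 6.
The sequence repeats with period 12.
So u[131] = u[0 + ((131-0) mod 12)] = u[11] = 2.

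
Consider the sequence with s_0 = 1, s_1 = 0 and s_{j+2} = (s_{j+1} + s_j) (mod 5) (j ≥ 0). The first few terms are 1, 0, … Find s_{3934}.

We have s_0 = 1, s_1 = 0, s_2 = 1, s_3 = 1, s_4 = 2, s_5 = 3, s_6 = 0, s_7 = 3, s_8 = 3, s_9 = 1, s_{10} = 4, s_{11} = 0, s_{12} = 4, s_{13} = 4, s_{14} = 3, s_{15} = 2, s_{16} = 0, s_{17} = 2, s_{18} = 2, s_{19} = 4, s_{20} = 1, s_{21} = 0.
The sequence repeats with period 20.
(3934 - 0) mod 20 = 14, so s_{3934} = s_{14} = 3.

3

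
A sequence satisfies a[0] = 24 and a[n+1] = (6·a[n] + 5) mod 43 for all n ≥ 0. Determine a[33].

24

We have a[0] = 24; a[1] = 20; a[2] = 39; a[3] = 24.
Since a[3] = a[0] = 24, the sequence is periodic with period 3.
So a[33] = a[0 + ((33-0) mod 3)] = a[0] = 24.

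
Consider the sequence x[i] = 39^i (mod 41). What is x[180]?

1

We have x[1] = 39,  x[2] = 4,  x[3] = 33,  x[4] = 16,  x[5] = 9,  x[6] = 23,  x[7] = 36,  x[8] = 10,  x[9] = 21,  x[10] = 40,  x[11] = 2,  x[12] = 37,  x[13] = 8,  x[14] = 25,  x[15] = 32,  x[16] = 18,  x[17] = 5,  x[18] = 31,  x[19] = 20,  x[20] = 1,  x[21] = 39.
Since x[21] = x[1] = 39, the sequence is periodic with period 20.
(180 - 1) mod 20 = 19, so x[180] = x[20] = 1.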